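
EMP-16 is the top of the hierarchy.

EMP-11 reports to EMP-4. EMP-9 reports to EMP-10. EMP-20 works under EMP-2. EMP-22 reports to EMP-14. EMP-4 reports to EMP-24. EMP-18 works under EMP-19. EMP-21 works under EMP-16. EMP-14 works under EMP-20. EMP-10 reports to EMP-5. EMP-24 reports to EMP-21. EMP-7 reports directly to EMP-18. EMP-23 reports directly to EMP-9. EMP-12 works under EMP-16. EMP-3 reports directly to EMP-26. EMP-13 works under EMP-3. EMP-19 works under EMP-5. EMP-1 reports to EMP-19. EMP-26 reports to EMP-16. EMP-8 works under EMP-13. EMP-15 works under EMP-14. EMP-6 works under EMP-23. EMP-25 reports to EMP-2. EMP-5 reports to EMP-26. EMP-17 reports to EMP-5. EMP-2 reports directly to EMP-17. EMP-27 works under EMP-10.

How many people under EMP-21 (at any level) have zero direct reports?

The only person in EMP-21's organization with no one reporting to them is EMP-11. That is 1.

1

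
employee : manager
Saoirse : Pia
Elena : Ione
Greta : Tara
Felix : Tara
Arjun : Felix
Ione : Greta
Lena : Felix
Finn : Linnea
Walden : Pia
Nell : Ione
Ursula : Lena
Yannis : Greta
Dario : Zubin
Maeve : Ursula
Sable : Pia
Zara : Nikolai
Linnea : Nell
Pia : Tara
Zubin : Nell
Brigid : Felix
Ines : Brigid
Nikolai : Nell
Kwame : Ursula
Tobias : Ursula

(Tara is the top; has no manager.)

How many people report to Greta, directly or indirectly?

Greta directly manages Ione, Yannis. Under Ione: Elena, Nell, Zubin, Dario, Linnea, Finn, Nikolai, Zara (8). Yannis has no reports. So Greta's organization is 2 direct reports plus everyone under them: 9 + 1 = 10.

10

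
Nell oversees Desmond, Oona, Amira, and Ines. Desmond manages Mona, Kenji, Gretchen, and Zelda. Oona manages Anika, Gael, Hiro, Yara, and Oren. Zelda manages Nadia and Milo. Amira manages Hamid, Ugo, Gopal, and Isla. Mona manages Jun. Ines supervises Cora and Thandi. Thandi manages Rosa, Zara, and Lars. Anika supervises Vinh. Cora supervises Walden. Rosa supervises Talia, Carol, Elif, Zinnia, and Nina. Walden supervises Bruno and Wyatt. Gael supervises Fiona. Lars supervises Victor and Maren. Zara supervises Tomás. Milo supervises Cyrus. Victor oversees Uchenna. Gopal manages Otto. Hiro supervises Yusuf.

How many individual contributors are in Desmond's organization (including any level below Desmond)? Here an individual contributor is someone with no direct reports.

5

The people in Desmond's organization with no one reporting to them are Gretchen, Kenji, Jun, Cyrus, Nadia. That is 5.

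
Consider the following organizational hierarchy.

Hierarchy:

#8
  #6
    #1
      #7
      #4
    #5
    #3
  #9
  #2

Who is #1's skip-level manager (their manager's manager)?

#8

#1 reports to #6, and #6 reports to #8. So #1's skip-level manager is #8.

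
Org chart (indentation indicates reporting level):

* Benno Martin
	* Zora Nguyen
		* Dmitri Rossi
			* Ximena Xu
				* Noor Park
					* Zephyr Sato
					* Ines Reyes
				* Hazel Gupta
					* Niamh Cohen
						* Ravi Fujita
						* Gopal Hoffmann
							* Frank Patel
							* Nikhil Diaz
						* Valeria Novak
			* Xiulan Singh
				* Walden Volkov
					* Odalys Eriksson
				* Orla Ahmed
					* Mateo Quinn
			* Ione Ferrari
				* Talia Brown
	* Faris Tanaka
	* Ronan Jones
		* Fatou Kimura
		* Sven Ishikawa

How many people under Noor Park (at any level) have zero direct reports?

The people in Noor Park's organization with no one reporting to them are Ines Reyes, Zephyr Sato. That is 2.

2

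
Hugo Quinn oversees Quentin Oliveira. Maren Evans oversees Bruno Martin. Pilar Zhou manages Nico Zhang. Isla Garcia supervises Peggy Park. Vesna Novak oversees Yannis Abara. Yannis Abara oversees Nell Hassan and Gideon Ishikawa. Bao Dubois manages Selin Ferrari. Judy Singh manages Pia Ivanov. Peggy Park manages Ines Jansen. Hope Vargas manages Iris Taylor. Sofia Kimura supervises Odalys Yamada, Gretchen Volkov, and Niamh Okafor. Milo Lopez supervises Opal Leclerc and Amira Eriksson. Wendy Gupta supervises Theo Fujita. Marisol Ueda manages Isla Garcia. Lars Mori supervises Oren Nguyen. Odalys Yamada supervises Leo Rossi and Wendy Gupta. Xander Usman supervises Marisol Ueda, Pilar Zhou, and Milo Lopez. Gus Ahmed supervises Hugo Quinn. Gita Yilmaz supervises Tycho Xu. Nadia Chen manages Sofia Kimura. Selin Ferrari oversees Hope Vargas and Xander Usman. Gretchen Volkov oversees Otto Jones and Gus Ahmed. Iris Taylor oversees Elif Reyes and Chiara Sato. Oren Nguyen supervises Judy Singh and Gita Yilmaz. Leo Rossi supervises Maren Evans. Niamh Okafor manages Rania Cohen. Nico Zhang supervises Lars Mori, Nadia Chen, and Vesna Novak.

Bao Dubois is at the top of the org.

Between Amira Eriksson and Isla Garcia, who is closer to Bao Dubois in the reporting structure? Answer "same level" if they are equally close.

same level

Both Amira Eriksson and Isla Garcia are 4 levels below Bao Dubois.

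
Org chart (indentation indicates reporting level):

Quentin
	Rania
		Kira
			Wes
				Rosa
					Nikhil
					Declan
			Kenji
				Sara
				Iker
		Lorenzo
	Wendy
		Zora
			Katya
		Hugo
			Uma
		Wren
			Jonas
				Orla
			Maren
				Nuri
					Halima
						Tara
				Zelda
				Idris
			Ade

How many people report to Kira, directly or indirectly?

Kira directly manages Wes, Kenji. Under Wes: Rosa, Declan, Nikhil (3). Under Kenji: Iker, Sara (2). So Kira's organization is 2 direct reports plus everyone under them: 4 + 3 = 7.

7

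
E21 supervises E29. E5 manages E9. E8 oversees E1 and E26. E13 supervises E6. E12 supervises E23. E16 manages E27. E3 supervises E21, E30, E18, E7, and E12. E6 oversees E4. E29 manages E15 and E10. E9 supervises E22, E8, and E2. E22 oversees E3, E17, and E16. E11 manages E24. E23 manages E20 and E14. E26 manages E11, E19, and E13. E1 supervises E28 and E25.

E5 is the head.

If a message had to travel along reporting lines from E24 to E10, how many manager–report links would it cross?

E24 is 4 levels below E9, and E10 is 5 levels below E9 (their lowest common manager). The shortest path runs up from E24 to E9 and back down to E10: 4 + 5 = 9 links.

9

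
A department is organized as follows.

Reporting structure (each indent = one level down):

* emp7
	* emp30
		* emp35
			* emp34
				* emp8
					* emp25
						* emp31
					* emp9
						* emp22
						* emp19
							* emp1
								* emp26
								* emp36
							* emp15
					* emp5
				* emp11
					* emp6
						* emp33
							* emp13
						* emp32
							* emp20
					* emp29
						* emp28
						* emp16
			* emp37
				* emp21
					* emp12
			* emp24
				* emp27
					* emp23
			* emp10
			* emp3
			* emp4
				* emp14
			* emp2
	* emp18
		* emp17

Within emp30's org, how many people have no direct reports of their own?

16

The people in emp30's organization with no one reporting to them are emp2, emp14, emp3, emp10, emp23, emp12, emp16, emp28, emp20, emp13, emp5, emp15, emp36, emp26, emp22, emp31. That is 16.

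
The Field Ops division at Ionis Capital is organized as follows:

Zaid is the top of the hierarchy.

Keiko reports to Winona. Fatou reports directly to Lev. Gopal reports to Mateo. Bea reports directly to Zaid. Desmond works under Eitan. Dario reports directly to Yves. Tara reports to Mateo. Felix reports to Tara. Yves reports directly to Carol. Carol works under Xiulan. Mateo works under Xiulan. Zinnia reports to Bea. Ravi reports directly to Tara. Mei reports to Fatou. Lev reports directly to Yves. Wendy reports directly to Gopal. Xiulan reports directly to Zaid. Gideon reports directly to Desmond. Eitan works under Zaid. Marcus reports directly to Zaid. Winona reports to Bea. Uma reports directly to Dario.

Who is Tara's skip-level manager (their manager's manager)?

Tara reports to Mateo, and Mateo reports to Xiulan. So Tara's skip-level manager is Xiulan.

Xiulan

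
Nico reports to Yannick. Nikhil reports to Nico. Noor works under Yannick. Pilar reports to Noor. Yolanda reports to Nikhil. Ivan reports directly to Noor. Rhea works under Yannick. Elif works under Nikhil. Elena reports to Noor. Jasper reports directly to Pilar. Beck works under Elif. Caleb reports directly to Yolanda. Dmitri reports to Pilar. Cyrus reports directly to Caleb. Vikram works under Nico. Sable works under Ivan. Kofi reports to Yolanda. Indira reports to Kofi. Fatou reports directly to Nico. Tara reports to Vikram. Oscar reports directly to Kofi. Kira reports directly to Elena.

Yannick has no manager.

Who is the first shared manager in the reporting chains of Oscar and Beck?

Nikhil

Oscar's chain of managers is Kofi, Yolanda, Nikhil, Nico, Yannick. Beck's chain of managers is Elif, Nikhil, Nico, Yannick. The first manager that appears in both chains is Nikhil.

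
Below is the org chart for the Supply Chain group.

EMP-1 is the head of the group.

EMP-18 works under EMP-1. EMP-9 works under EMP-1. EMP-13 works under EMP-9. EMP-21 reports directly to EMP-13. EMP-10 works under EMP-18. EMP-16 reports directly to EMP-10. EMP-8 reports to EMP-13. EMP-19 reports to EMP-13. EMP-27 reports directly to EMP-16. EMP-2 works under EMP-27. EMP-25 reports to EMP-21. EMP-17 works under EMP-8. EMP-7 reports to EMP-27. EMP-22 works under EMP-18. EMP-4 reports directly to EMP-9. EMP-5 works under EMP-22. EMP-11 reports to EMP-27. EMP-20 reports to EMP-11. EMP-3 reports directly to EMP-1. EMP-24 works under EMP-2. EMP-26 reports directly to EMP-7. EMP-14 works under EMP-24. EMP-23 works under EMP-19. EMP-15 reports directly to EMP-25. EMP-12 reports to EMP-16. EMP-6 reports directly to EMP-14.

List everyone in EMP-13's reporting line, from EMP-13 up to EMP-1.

EMP-13 -> EMP-9 -> EMP-1

EMP-13 reports to EMP-9. EMP-9 reports to EMP-1. EMP-1 is at the top.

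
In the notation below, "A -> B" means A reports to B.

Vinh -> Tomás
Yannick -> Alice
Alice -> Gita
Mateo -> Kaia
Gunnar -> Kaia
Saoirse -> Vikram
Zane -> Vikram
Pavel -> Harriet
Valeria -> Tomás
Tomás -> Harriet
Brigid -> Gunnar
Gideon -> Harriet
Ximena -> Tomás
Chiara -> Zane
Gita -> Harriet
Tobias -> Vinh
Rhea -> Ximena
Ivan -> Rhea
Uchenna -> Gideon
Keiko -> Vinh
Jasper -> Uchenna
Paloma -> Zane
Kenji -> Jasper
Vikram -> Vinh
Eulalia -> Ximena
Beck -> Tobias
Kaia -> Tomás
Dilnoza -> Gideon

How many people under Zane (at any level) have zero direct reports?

The people in Zane's organization with no one reporting to them are Paloma, Chiara. That is 2.

2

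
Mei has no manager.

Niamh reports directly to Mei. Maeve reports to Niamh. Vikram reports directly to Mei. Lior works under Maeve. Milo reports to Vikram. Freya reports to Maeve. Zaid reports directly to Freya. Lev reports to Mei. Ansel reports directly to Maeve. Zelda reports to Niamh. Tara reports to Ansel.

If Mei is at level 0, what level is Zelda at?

Chain from Zelda up to Mei: Zelda → Niamh → Mei. That is 2 steps up, so Zelda is 2 levels below Mei.

2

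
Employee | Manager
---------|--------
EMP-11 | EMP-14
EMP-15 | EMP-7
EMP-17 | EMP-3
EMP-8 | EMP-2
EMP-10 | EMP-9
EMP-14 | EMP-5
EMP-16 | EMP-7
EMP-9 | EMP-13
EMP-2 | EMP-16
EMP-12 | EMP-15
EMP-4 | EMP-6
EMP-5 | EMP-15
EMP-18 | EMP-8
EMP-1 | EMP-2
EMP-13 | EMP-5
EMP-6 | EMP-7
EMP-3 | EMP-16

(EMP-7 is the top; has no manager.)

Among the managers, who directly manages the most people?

EMP-7

Direct-report counts: EMP-7 has 3; EMP-6 has 1; EMP-16 has 2; EMP-2 has 2; EMP-8 has 1; EMP-3 has 1; EMP-15 has 2; EMP-5 has 2; EMP-14 has 1; EMP-13 has 1; EMP-9 has 1. The largest is 3, held by EMP-7.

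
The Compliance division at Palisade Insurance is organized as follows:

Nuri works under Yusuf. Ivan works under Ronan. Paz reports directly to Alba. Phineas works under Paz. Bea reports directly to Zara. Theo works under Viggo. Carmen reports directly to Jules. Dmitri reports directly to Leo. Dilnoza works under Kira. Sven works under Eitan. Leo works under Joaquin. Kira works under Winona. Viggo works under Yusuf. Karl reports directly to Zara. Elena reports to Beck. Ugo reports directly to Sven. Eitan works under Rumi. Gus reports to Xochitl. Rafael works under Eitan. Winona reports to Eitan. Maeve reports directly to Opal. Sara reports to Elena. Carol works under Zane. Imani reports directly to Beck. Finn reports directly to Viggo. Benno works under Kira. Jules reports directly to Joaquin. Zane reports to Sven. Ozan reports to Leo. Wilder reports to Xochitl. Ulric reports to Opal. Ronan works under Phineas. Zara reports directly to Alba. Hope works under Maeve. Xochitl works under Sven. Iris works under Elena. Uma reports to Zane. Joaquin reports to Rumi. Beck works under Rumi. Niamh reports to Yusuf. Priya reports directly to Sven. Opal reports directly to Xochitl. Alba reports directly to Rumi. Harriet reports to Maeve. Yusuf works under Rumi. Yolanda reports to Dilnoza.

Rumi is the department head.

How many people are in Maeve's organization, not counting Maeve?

Maeve directly manages Harriet, Hope. Harriet has no reports. Hope has no reports. So Maeve's organization is 2 direct reports plus everyone under them: 1 + 1 = 2.

2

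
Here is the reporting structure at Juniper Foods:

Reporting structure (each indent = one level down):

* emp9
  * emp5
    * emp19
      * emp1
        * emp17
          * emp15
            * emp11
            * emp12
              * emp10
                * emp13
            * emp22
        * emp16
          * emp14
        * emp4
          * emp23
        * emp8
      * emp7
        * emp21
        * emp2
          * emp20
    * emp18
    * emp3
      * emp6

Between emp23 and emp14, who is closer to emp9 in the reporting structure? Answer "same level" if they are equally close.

Both emp23 and emp14 are 5 levels below emp9.

same level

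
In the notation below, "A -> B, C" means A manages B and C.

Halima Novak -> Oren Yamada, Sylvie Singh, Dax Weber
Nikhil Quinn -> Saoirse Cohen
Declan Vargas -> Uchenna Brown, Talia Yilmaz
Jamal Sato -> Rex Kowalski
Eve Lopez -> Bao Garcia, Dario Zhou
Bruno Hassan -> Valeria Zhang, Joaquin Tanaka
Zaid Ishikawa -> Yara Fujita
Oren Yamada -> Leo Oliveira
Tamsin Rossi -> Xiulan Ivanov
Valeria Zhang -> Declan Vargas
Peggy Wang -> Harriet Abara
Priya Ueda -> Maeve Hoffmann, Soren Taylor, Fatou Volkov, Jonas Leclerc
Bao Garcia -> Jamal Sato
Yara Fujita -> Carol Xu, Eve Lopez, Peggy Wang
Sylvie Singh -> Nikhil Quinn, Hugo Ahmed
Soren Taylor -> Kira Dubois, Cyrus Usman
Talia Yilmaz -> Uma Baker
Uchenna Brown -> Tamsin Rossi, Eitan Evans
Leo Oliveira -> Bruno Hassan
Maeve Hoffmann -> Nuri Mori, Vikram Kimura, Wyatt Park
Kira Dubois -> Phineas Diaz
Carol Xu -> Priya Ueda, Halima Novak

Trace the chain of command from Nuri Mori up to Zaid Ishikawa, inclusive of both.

Nuri Mori -> Maeve Hoffmann -> Priya Ueda -> Carol Xu -> Yara Fujita -> Zaid Ishikawa

Nuri Mori reports to Maeve Hoffmann. Maeve Hoffmann reports to Priya Ueda. Priya Ueda reports to Carol Xu. Carol Xu reports to Yara Fujita. Yara Fujita reports to Zaid Ishikawa. Zaid Ishikawa is at the top.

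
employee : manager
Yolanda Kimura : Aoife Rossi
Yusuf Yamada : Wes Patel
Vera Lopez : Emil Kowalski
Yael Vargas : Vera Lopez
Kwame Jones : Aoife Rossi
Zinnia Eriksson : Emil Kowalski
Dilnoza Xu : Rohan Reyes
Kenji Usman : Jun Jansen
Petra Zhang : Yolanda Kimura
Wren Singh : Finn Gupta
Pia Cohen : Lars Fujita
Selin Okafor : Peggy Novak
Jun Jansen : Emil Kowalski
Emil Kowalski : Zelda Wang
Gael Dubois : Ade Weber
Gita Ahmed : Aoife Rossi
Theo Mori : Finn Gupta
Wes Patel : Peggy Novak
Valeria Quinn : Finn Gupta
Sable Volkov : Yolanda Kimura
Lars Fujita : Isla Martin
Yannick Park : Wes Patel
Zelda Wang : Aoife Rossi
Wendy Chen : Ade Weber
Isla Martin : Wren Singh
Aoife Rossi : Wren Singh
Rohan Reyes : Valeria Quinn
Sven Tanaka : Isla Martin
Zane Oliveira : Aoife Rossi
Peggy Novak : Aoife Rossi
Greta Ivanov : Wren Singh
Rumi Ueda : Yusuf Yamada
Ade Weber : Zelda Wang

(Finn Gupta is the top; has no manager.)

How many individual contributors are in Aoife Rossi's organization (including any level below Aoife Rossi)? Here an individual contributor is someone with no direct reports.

The people in Aoife Rossi's organization with no one reporting to them are Sable Volkov, Petra Zhang, Gita Ahmed, Kwame Jones, Rumi Ueda, Yannick Park, Selin Okafor, Zane Oliveira, Gael Dubois, Wendy Chen, Yael Vargas, Kenji Usman, Zinnia Eriksson. That is 13.

13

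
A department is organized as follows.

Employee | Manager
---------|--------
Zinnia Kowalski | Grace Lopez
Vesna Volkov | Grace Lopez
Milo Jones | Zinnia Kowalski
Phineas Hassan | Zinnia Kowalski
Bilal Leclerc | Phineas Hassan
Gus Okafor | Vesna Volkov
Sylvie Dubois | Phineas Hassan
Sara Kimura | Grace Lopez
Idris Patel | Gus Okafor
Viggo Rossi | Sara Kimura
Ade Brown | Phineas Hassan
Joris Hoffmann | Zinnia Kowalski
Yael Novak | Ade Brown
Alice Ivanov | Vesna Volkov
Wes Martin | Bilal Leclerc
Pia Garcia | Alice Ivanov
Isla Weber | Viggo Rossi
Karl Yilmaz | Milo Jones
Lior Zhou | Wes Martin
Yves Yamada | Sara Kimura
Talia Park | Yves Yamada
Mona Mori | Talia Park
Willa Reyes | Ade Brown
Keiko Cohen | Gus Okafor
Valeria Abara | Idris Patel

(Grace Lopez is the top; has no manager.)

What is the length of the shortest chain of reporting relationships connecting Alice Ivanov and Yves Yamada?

Alice Ivanov is 2 levels below Grace Lopez, and Yves Yamada is 2 levels below Grace Lopez (their lowest common manager). The shortest path runs up from Alice Ivanov to Grace Lopez and back down to Yves Yamada: 2 + 2 = 4 links.

4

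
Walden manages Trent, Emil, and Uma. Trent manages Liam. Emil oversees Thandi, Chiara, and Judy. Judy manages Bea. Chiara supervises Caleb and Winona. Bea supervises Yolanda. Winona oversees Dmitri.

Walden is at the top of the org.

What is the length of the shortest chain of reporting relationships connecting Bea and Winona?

4

Bea is 2 levels below Emil, and Winona is 2 levels below Emil (their lowest common manager). The shortest path runs up from Bea to Emil and back down to Winona: 2 + 2 = 4 links.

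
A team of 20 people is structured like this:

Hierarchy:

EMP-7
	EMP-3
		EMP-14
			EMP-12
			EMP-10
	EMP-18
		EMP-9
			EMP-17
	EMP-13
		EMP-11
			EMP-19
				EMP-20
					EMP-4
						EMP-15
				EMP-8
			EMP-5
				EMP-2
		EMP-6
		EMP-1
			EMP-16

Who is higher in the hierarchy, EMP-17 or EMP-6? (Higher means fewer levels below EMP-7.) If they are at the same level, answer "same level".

EMP-17 is 3 levels below EMP-7; EMP-6 is 2. EMP-6 is higher.

EMP-6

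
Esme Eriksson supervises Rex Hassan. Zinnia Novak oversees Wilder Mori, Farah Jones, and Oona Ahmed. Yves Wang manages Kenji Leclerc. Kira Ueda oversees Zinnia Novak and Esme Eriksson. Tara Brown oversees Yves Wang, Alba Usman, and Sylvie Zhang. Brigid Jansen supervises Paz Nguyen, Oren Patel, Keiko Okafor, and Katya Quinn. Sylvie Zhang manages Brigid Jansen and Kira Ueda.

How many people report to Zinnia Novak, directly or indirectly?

Zinnia Novak directly manages Wilder Mori, Farah Jones, Oona Ahmed. Wilder Mori has no reports. Farah Jones has no reports. Oona Ahmed has no reports. So Zinnia Novak's organization is 3 direct reports plus everyone under them: 1 + 1 + 1 = 3.

3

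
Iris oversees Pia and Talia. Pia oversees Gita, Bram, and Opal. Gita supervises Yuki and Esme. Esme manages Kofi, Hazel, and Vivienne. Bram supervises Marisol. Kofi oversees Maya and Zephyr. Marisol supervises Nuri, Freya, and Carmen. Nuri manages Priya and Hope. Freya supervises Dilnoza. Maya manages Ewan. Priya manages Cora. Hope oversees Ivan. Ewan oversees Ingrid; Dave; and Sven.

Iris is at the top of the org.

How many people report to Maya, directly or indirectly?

4

Maya directly manages Ewan. Under Ewan: Sven, Dave, Ingrid (3). That's 4 in total.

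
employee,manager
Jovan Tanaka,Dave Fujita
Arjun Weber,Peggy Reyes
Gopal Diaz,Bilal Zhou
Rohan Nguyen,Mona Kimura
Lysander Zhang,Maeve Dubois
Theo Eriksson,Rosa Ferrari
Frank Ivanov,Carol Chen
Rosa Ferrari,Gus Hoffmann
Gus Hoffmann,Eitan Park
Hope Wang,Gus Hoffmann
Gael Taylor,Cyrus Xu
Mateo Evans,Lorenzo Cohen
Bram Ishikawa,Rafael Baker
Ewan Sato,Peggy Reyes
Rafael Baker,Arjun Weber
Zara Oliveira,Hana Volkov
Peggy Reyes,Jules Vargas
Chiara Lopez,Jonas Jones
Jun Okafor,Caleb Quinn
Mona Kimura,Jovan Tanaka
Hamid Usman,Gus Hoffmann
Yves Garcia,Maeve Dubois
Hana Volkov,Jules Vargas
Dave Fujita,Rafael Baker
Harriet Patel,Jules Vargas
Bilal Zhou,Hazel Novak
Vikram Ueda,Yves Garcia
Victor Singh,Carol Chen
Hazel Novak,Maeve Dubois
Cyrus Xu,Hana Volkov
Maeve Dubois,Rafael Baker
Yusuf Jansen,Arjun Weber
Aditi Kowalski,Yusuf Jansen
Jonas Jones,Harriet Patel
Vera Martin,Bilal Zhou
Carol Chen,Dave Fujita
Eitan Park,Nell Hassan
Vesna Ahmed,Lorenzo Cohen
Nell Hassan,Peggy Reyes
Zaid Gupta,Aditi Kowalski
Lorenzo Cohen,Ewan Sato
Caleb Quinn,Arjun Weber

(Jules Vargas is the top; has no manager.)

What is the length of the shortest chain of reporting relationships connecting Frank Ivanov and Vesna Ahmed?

Frank Ivanov is 5 levels below Peggy Reyes, and Vesna Ahmed is 3 levels below Peggy Reyes (their lowest common manager). The shortest path runs up from Frank Ivanov to Peggy Reyes and back down to Vesna Ahmed: 5 + 3 = 8 links.

8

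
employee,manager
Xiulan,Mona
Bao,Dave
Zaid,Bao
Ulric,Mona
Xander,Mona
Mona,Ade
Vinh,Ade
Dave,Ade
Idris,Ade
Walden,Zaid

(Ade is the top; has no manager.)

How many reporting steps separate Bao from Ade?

Chain from Bao up to Ade: Bao → Dave → Ade. That is 2 steps up, so Bao is 2 levels below Ade.

2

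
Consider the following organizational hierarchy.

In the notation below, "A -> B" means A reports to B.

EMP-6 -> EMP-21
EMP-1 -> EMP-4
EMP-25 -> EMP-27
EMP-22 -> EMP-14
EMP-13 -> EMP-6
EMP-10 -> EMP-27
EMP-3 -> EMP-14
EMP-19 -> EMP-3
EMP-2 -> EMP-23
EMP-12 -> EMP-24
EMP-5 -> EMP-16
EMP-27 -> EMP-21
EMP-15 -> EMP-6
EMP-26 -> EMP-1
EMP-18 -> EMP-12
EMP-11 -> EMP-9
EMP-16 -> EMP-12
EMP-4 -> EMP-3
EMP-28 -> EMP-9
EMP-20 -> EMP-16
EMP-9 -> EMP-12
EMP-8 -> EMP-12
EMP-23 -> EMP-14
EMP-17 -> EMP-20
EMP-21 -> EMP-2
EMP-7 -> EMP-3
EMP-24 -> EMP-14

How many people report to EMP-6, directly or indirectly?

2

EMP-6 directly manages EMP-13, EMP-15. EMP-13 has no reports. EMP-15 has no reports. So EMP-6's organization is 2 direct reports plus everyone under them: 1 + 1 = 2.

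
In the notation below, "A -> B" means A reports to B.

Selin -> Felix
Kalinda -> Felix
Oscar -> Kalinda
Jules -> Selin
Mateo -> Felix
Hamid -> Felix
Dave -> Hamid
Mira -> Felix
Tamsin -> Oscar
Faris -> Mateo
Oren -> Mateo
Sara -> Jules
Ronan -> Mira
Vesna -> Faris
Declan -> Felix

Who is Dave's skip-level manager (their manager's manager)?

Dave reports to Hamid, and Hamid reports to Felix. So Dave's skip-level manager is Felix.

Felix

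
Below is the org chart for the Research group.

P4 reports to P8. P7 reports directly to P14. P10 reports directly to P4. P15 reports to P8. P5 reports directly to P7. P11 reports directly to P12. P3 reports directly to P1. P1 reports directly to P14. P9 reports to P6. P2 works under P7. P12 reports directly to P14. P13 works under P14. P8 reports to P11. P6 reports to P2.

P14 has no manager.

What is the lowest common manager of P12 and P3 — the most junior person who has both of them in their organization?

P12's chain of managers is P14. P3's chain of managers is P1, P14. The first manager that appears in both chains is P14.

P14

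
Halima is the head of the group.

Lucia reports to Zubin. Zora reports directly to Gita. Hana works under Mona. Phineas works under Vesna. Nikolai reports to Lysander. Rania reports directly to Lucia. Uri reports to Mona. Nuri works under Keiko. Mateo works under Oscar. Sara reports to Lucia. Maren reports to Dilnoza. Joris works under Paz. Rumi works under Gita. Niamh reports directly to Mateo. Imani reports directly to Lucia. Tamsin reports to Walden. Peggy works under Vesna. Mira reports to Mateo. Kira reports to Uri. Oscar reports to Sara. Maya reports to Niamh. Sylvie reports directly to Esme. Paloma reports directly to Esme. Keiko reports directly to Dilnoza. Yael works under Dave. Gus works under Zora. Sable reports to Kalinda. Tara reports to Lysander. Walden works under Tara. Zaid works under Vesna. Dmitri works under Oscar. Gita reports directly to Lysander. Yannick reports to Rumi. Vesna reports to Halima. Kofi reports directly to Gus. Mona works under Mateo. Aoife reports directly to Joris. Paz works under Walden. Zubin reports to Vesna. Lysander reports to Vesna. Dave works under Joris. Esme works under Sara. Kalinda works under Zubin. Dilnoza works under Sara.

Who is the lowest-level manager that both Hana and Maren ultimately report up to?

Hana's chain of managers is Mona, Mateo, Oscar, Sara, Lucia, Zubin, Vesna, Halima. Maren's chain of managers is Dilnoza, Sara, Lucia, Zubin, Vesna, Halima. The first manager that appears in both chains is Sara.

Sara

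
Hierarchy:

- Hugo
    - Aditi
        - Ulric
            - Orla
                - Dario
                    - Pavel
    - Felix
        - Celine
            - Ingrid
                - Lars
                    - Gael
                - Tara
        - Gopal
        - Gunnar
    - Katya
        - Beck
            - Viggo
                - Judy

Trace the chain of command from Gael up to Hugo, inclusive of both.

Gael -> Lars -> Ingrid -> Celine -> Felix -> Hugo

Gael reports to Lars. Lars reports to Ingrid. Ingrid reports to Celine. Celine reports to Felix. Felix reports to Hugo. Hugo is at the top.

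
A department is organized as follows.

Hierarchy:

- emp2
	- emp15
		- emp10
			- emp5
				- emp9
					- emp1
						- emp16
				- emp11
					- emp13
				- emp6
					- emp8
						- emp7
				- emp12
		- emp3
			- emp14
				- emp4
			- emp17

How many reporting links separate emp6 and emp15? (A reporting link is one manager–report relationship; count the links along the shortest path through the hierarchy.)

3

emp6 is in emp15's organization: the chain from emp6 up to emp15 is emp6 → emp5 → emp10 → emp15, which is 3 links.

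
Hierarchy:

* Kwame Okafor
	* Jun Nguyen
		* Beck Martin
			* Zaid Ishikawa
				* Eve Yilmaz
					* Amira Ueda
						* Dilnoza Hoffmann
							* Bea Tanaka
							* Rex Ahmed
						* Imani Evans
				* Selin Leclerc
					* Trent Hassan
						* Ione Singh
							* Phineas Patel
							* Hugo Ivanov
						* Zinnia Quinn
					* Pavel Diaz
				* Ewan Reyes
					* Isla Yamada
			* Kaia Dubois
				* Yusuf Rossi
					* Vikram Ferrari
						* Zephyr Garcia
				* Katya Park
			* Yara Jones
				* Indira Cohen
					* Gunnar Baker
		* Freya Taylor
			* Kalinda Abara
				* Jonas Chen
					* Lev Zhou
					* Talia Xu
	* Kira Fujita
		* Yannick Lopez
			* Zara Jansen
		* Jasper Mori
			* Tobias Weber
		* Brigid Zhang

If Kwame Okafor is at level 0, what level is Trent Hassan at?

5

Chain from Trent Hassan up to Kwame Okafor: Trent Hassan → Selin Leclerc → Zaid Ishikawa → Beck Martin → Jun Nguyen → Kwame Okafor. That is 5 steps up, so Trent Hassan is 5 levels below Kwame Okafor.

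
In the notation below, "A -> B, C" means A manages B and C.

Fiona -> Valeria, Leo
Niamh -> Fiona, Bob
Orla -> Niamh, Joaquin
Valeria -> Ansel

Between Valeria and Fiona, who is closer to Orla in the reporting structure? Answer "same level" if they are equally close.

Valeria is 3 levels below Orla; Fiona is 2. Fiona is higher.

Fiona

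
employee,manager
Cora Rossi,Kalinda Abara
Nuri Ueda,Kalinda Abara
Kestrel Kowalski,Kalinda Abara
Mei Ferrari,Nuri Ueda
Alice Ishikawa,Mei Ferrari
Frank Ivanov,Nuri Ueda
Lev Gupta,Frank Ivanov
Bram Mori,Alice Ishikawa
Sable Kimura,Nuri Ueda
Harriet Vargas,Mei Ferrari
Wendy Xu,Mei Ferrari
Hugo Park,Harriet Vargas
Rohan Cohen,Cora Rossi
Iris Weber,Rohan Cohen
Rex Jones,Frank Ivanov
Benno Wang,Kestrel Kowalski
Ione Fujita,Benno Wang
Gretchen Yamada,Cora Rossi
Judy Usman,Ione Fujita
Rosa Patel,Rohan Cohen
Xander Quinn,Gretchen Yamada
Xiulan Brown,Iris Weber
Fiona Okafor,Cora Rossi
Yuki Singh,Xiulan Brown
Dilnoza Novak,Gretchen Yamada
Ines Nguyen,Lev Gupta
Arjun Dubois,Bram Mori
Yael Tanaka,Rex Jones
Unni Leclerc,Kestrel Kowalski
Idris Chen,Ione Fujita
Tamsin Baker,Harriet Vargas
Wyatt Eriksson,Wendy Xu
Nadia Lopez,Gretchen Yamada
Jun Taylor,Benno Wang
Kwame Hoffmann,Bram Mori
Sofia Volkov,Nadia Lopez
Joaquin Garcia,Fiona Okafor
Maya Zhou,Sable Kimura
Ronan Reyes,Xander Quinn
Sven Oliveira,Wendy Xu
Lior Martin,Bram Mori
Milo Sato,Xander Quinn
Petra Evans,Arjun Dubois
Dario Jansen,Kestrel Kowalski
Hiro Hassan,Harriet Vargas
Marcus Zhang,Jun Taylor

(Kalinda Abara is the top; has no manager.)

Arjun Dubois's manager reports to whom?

Arjun Dubois reports to Bram Mori, and Bram Mori reports to Alice Ishikawa. So Arjun Dubois's skip-level manager is Alice Ishikawa.

Alice Ishikawa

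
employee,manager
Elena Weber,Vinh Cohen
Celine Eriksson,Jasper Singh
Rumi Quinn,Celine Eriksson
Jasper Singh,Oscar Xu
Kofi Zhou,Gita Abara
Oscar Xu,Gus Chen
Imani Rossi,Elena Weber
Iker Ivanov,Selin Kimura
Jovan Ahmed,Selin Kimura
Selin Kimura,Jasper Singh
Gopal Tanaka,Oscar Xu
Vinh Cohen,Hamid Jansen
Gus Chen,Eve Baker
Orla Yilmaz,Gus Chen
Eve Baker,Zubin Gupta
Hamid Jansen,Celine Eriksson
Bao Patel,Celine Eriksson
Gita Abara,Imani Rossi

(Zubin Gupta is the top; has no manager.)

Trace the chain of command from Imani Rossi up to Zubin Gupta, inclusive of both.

Imani Rossi -> Elena Weber -> Vinh Cohen -> Hamid Jansen -> Celine Eriksson -> Jasper Singh -> Oscar Xu -> Gus Chen -> Eve Baker -> Zubin Gupta

Imani Rossi reports to Elena Weber. Elena Weber reports to Vinh Cohen. Vinh Cohen reports to Hamid Jansen. Hamid Jansen reports to Celine Eriksson. Celine Eriksson reports to Jasper Singh. Jasper Singh reports to Oscar Xu. Oscar Xu reports to Gus Chen. Gus Chen reports to Eve Baker. Eve Baker reports to Zubin Gupta. Zubin Gupta is at the top.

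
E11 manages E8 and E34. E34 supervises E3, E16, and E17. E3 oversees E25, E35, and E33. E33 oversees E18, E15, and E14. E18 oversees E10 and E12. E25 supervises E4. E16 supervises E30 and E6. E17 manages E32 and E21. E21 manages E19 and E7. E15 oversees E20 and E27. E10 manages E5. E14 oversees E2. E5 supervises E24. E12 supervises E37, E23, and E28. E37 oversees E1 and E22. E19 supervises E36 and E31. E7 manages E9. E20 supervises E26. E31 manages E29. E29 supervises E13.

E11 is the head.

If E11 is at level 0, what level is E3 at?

2

Chain from E3 up to E11: E3 → E34 → E11. That is 2 steps up, so E3 is 2 levels below E11.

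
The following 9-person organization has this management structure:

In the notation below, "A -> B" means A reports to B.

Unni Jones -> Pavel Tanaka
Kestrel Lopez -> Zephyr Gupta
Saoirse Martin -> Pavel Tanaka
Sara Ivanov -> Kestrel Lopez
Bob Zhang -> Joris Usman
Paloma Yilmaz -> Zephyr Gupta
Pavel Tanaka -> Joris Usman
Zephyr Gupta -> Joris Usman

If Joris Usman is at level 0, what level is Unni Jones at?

Chain from Unni Jones up to Joris Usman: Unni Jones → Pavel Tanaka → Joris Usman. That is 2 steps up, so Unni Jones is 2 levels below Joris Usman.

2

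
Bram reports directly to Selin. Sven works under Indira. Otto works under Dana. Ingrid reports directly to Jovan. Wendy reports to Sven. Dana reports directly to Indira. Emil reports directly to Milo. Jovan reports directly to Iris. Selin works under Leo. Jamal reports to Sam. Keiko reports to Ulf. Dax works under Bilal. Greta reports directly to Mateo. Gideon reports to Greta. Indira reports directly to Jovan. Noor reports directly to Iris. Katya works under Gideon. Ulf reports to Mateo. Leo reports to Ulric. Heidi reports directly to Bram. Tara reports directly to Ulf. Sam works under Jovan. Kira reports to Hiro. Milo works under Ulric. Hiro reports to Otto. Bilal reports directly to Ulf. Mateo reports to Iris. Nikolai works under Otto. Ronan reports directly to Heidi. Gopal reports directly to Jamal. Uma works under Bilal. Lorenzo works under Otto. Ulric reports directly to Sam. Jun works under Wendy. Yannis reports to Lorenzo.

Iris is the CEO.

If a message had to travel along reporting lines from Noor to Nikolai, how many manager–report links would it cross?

6

Noor is 1 level below Iris, and Nikolai is 5 levels below Iris (their lowest common manager). The shortest path runs up from Noor to Iris and back down to Nikolai: 1 + 5 = 6 links.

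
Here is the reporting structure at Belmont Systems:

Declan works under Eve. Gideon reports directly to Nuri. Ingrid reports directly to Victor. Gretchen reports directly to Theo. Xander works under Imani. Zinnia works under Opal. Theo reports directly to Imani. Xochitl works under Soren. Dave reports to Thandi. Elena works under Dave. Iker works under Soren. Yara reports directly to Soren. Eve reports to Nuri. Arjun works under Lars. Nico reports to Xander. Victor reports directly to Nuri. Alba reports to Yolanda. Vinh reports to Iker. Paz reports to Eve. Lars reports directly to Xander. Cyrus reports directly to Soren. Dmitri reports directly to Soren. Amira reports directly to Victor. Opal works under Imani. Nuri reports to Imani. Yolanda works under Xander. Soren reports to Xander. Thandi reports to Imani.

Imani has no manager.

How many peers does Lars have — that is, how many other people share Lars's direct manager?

Lars reports to Xander. Xander's other direct reports are Soren, Yolanda, Nico — 3 peers.

3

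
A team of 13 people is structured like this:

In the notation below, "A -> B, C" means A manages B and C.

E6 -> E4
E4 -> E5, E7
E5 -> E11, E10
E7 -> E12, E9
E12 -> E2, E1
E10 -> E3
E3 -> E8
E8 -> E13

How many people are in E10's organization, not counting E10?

E10 directly manages E3. Under E3: E8, E13 (2). That's 3 in total.

3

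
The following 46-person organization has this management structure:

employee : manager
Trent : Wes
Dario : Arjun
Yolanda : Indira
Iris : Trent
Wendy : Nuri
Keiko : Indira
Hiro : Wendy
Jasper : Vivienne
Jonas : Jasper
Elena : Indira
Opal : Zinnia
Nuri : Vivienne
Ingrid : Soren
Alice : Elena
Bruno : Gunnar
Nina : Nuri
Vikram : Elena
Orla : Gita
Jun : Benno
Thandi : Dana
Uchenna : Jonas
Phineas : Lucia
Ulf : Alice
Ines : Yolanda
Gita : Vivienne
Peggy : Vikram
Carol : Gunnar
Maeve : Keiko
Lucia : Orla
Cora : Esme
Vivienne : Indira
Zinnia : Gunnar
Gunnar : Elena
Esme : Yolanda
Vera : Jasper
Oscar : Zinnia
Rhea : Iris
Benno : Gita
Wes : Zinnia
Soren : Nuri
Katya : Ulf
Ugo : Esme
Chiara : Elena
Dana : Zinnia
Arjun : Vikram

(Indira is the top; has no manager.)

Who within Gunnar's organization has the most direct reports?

Direct-report counts within Gunnar's organization: Gunnar has 3; Zinnia has 4; Wes has 1; Trent has 1; Iris has 1; Dana has 1. The largest is 4, held by Zinnia.

Zinnia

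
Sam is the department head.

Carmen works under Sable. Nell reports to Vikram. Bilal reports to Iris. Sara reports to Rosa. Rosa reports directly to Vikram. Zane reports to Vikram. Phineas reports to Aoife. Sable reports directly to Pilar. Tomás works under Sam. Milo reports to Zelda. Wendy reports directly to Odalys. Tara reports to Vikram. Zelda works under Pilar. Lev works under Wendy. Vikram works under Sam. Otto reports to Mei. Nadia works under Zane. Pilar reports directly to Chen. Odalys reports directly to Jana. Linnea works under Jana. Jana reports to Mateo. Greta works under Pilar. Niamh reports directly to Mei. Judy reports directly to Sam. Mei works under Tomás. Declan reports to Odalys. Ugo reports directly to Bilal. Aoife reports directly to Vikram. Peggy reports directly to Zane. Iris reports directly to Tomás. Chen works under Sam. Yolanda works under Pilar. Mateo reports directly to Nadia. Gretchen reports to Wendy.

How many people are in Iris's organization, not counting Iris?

2

Iris directly manages Bilal. Under Bilal: Ugo (1). That's 2 in total.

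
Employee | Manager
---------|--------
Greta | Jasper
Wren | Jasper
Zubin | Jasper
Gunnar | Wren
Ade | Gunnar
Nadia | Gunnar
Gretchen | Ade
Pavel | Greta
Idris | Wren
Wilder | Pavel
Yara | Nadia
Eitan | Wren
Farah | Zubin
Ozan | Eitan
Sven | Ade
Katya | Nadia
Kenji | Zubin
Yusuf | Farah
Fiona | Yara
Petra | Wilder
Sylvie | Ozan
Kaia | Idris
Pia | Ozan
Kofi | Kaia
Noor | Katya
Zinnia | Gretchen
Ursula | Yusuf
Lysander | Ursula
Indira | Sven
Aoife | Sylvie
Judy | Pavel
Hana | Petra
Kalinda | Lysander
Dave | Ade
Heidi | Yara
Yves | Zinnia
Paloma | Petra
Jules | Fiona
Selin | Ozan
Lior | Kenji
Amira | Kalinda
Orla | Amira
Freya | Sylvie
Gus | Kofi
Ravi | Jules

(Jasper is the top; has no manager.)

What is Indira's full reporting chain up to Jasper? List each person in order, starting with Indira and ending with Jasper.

Indira -> Sven -> Ade -> Gunnar -> Wren -> Jasper

Indira reports to Sven. Sven reports to Ade. Ade reports to Gunnar. Gunnar reports to Wren. Wren reports to Jasper. Jasper is at the top.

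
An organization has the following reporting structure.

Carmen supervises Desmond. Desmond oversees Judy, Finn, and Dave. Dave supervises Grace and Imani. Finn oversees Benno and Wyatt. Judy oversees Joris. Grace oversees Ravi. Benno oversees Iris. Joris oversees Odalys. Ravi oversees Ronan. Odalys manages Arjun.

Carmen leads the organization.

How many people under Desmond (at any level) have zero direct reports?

5

The people in Desmond's organization with no one reporting to them are Arjun, Wyatt, Iris, Imani, Ronan. That is 5.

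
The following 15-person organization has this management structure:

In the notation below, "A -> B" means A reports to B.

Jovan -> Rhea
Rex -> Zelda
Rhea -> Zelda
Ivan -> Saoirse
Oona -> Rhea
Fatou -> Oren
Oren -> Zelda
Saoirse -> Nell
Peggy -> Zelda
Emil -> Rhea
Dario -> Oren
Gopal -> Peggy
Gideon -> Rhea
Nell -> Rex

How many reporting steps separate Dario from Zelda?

Chain from Dario up to Zelda: Dario → Oren → Zelda. That is 2 steps up, so Dario is 2 levels below Zelda.

2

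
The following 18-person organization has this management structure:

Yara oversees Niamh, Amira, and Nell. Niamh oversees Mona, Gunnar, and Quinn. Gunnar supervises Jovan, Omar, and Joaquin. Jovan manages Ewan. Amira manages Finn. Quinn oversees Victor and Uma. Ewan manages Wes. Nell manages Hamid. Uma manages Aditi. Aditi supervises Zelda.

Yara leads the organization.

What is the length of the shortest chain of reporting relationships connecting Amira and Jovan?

4

Amira is 1 level below Yara, and Jovan is 3 levels below Yara (their lowest common manager). The shortest path runs up from Amira to Yara and back down to Jovan: 1 + 3 = 4 links.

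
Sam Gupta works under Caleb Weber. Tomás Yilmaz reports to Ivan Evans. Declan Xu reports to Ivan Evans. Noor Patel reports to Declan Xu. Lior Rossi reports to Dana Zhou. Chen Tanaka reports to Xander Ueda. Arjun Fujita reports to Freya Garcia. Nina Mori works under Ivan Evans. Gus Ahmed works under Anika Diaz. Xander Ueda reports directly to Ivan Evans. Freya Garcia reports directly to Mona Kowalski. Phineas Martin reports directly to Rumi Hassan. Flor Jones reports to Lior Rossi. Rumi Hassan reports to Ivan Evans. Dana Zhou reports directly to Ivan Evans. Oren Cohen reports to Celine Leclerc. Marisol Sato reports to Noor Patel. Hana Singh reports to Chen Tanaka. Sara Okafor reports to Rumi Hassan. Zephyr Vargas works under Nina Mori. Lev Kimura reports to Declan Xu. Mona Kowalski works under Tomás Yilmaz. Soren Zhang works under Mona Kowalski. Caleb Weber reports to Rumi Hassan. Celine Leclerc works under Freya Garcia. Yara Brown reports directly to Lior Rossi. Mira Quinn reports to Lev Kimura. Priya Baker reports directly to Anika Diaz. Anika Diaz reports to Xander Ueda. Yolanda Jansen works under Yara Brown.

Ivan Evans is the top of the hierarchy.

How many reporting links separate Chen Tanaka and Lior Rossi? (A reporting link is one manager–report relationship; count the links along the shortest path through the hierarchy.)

4

Chen Tanaka is 2 levels below Ivan Evans, and Lior Rossi is 2 levels below Ivan Evans (their lowest common manager). The shortest path runs up from Chen Tanaka to Ivan Evans and back down to Lior Rossi: 2 + 2 = 4 links.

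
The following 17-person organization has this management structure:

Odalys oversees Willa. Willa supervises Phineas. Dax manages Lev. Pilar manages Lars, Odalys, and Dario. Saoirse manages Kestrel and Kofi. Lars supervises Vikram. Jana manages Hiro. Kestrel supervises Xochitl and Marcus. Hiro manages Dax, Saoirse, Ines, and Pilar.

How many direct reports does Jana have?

Jana directly manages Hiro. That is 1 direct report.

1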